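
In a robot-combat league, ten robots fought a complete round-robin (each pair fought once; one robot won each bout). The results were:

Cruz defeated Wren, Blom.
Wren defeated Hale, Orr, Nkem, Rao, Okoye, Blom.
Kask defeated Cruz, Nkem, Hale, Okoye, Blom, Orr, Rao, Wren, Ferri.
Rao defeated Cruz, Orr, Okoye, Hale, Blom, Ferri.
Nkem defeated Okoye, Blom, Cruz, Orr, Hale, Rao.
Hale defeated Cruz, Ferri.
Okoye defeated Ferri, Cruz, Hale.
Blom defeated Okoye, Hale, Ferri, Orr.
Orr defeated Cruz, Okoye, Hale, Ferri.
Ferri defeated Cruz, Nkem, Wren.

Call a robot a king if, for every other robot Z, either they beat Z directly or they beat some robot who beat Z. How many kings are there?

1

Cruz cannot reach Kask in two steps.
Blom cannot reach Rao, Kask in two steps.
Nkem cannot reach Kask in two steps.
Okoye cannot reach Orr, Rao, Kask in two steps.
Wren cannot reach Kask in two steps.
Hale cannot reach Okoye, Orr, Rao, Kask in two steps.
Orr cannot reach Rao, Kask in two steps.
Ferri cannot reach Kask in two steps.
Rao cannot reach Kask in two steps.
Kask reaches everyone (king).
Kings: Kask — 1.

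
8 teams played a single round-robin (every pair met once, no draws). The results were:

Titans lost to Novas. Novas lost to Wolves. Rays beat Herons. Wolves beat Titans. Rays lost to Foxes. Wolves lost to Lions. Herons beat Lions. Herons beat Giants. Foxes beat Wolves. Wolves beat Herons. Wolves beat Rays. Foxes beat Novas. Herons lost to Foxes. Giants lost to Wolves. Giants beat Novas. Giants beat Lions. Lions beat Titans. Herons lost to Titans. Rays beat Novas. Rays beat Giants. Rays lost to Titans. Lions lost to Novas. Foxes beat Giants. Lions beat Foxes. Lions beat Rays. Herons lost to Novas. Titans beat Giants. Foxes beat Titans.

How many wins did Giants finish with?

2

Giants' results: beat Lions, Novas; lost to Herons, Foxes, Wolves, Rays, Titans.
That is 2 wins.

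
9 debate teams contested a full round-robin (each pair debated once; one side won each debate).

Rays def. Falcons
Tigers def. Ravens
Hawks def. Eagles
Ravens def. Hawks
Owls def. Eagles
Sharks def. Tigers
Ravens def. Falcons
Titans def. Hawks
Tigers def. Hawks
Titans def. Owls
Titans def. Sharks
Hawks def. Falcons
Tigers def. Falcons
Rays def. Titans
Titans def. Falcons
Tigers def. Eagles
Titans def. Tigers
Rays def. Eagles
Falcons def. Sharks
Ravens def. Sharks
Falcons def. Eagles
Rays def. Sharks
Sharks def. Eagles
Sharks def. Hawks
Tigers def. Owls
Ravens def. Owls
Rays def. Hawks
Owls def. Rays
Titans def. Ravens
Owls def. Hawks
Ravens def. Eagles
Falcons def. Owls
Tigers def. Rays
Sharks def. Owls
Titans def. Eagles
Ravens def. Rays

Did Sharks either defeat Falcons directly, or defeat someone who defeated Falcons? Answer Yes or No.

Yes

Sharks did not beat Falcons directly.
Sharks beat Owls, Tigers, Hawks, Eagles. Of those, Tigers beat Falcons.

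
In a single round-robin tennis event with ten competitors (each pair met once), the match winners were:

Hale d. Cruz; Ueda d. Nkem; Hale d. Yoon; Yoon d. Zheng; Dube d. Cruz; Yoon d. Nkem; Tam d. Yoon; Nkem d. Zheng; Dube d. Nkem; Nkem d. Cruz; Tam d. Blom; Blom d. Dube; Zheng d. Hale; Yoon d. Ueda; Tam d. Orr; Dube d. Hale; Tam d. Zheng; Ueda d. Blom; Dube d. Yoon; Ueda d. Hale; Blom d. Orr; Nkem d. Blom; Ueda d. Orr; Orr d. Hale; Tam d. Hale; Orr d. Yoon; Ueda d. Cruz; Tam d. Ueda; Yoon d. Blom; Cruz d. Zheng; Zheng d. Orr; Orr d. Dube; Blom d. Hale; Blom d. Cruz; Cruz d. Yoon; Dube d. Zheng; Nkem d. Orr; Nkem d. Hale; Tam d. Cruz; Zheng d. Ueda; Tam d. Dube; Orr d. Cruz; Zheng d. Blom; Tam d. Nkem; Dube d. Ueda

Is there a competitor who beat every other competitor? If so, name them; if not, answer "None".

Tam has 9 wins out of 9 opponents — a perfect record.

Tam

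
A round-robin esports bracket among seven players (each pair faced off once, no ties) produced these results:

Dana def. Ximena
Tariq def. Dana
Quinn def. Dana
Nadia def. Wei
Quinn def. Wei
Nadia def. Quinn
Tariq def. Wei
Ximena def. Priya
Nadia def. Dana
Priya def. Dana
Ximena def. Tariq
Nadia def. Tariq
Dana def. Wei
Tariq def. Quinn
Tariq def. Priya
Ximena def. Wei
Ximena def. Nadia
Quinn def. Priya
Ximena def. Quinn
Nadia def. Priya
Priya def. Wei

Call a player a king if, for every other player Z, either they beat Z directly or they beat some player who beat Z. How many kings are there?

3

Tariq cannot reach Nadia in two steps.
Wei cannot reach Tariq, Quinn, Priya, Ximena, Dana, Nadia in two steps.
Quinn cannot reach Tariq, Nadia in two steps.
Priya cannot reach Tariq, Quinn, Nadia in two steps.
Ximena reaches everyone (king).
Dana reaches everyone (king).
Nadia reaches everyone (king).
Kings: Ximena, Dana, Nadia — 3.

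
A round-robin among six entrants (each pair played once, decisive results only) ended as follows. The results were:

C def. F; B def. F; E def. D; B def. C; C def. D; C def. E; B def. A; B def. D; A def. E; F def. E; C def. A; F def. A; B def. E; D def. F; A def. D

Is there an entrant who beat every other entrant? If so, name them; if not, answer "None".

B

B has 5 wins out of 5 opponents — a perfect record.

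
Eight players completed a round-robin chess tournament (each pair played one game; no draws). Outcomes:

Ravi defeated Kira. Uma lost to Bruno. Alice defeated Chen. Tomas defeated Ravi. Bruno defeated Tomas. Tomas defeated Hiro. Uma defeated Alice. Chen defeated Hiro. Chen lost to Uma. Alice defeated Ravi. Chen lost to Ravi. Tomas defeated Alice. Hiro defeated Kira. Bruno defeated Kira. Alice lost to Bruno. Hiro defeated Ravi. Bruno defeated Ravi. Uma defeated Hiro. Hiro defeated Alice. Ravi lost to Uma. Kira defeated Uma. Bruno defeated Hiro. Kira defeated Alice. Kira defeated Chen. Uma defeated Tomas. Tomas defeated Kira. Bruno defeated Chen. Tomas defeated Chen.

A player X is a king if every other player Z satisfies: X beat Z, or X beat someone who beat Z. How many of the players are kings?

Ravi cannot reach Tomas, Bruno in two steps.
Chen cannot reach Tomas, Uma, Bruno in two steps.
Tomas cannot reach Bruno in two steps.
Alice cannot reach Tomas, Uma, Bruno in two steps.
Uma cannot reach Bruno in two steps.
Kira cannot reach Bruno in two steps.
Hiro cannot reach Tomas, Bruno in two steps.
Bruno reaches everyone (king).
Kings: Bruno — 1.

1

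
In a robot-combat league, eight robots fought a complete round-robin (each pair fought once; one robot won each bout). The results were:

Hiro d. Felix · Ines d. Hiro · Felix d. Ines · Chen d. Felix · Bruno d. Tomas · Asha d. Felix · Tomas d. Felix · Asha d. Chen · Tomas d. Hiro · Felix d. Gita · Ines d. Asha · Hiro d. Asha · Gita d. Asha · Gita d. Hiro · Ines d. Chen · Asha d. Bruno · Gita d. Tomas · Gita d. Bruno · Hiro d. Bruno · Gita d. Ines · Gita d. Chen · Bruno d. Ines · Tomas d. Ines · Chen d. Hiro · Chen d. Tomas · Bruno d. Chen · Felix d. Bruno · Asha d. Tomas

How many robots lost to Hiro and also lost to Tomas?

Hiro beat: Bruno, Felix, Asha.
Tomas beat: Felix, Hiro, Ines.
Both beat: Felix — 1.

1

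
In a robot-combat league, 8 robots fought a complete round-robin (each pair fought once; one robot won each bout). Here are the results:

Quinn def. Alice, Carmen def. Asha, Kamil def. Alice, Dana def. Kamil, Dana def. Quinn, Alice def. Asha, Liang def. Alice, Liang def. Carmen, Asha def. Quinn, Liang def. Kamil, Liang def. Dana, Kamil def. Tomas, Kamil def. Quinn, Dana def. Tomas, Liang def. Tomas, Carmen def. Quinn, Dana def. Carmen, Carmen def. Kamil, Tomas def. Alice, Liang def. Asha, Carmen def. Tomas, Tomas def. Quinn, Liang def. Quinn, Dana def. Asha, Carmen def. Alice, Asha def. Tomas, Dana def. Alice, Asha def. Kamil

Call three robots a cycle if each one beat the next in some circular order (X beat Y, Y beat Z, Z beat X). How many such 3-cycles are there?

3

Win totals: Alice 1, Carmen 5, Kamil 3, Liang 7, Tomas 2, Asha 3, Quinn 1, Dana 6.
A robot with w wins dominates both others in C(w,2) triples; summing gives 0 + 10 + 3 + 21 + 1 + 3 + 0 + 15 = 53 transitive triples.
Total triples C(8,3) = 56, so cyclic triples = 56 − 53 = 3.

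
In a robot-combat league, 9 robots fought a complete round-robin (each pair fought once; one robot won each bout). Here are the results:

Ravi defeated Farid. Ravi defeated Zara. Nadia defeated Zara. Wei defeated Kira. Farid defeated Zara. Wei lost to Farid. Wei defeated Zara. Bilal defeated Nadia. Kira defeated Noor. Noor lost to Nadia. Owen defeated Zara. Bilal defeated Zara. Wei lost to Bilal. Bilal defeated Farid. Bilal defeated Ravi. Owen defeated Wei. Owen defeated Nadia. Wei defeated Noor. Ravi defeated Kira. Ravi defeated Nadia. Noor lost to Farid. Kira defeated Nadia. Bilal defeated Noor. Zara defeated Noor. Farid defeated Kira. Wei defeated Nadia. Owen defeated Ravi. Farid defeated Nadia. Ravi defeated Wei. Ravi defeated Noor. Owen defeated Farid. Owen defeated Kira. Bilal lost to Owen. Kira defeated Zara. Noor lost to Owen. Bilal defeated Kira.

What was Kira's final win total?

Kira's results: beat Zara, Nadia, Noor; lost to Farid, Ravi, Wei, Owen, Bilal.
That is 3 wins.

3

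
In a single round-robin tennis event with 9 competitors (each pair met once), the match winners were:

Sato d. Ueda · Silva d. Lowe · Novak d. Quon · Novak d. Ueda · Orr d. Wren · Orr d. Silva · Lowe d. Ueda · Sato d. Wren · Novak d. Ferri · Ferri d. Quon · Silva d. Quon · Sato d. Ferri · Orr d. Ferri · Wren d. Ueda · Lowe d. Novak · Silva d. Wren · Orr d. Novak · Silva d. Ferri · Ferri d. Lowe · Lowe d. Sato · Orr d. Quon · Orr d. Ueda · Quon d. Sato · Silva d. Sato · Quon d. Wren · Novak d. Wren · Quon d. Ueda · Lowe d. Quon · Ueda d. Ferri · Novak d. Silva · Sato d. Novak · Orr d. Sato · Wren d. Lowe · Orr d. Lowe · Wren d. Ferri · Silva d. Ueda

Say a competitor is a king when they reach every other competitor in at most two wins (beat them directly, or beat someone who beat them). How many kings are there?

1

Ueda cannot reach Wren, Sato, Orr, Novak, Silva in two steps.
Ferri cannot reach Orr, Silva in two steps.
Wren cannot reach Orr, Silva in two steps.
Sato cannot reach Orr in two steps.
Orr reaches everyone (king).
Quon cannot reach Orr, Silva in two steps.
Novak cannot reach Orr in two steps.
Silva cannot reach Orr in two steps.
Lowe cannot reach Orr in two steps.
Kings: Orr — 1.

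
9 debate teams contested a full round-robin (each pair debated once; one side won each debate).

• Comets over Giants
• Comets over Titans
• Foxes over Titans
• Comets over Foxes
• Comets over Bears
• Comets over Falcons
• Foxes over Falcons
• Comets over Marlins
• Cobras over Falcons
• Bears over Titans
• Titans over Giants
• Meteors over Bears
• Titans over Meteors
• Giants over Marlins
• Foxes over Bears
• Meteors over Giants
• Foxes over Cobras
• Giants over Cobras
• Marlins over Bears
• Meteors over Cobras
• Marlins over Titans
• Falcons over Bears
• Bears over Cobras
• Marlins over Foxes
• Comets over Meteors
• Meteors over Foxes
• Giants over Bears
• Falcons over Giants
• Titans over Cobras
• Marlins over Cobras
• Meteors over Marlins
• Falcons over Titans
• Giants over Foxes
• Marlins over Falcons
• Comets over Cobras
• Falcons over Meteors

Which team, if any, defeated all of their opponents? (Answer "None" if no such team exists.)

Comets

Comets has 8 wins out of 8 opponents — a perfect record.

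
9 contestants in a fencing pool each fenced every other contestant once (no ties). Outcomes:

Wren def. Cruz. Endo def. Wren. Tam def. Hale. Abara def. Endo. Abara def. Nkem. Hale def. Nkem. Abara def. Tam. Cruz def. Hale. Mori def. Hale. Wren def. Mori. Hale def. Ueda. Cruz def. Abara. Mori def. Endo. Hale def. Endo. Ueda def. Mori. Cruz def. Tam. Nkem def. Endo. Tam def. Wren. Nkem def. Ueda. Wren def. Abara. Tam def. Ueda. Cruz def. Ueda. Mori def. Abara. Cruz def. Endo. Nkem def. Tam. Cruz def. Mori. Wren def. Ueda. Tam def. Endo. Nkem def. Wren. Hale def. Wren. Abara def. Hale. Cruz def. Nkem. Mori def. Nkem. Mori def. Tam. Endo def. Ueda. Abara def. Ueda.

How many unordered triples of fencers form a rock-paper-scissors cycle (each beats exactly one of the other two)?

18

Win totals: Wren 4, Cruz 7, Nkem 4, Endo 2, Ueda 1, Abara 5, Hale 4, Tam 4, Mori 5.
A fencer with w wins dominates both others in C(w,2) triples; summing gives 6 + 21 + 6 + 1 + 0 + 10 + 6 + 6 + 10 = 66 transitive triples.
Total triples C(9,3) = 84, so cyclic triples = 84 − 66 = 18.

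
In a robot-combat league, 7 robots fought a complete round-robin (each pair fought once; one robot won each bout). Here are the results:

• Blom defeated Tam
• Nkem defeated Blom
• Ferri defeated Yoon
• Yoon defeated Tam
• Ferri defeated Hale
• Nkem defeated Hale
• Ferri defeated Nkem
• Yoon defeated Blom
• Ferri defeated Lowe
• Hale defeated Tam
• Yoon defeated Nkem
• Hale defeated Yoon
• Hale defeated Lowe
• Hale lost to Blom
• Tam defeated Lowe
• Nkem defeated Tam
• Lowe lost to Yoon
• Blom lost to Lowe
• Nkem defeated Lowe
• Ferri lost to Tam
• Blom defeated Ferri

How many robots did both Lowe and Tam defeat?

0

Lowe beat: Blom.
Tam beat: Lowe, Ferri.
No one was beaten by both.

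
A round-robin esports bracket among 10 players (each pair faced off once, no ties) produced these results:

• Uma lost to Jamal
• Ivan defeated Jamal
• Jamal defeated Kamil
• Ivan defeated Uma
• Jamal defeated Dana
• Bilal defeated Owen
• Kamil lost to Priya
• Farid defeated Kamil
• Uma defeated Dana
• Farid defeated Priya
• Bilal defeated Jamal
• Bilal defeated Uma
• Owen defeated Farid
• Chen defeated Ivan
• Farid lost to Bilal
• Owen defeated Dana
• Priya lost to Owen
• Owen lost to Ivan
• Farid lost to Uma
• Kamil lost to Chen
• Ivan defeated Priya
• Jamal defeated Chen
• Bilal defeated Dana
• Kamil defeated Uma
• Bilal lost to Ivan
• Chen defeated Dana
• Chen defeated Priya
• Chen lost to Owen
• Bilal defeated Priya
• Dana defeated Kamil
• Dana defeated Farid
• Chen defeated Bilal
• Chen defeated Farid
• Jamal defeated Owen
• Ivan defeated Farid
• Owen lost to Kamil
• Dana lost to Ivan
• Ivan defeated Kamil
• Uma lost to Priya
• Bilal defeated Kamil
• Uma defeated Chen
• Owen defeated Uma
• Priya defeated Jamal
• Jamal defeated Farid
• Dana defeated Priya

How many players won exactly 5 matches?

1

Win totals: Bilal 7, Kamil 2, Jamal 6, Dana 3, Owen 5, Ivan 8, Priya 3, Uma 3, Farid 2, Chen 6.
Exactly 5: Owen — 1 player.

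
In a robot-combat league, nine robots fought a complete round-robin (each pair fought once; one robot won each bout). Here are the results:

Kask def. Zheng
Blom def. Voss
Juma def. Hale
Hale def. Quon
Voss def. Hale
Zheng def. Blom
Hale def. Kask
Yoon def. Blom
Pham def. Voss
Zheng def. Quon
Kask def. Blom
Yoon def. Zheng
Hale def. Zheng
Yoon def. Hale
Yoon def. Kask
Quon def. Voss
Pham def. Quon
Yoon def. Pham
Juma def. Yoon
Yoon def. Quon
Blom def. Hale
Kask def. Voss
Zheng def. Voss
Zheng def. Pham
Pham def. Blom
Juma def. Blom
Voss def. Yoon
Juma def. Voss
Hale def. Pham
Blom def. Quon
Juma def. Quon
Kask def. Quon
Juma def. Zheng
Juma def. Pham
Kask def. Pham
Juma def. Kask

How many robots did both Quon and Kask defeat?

1

Quon beat: Voss.
Kask beat: Quon, Blom, Voss, Pham, Zheng.
Both beat: Voss — 1.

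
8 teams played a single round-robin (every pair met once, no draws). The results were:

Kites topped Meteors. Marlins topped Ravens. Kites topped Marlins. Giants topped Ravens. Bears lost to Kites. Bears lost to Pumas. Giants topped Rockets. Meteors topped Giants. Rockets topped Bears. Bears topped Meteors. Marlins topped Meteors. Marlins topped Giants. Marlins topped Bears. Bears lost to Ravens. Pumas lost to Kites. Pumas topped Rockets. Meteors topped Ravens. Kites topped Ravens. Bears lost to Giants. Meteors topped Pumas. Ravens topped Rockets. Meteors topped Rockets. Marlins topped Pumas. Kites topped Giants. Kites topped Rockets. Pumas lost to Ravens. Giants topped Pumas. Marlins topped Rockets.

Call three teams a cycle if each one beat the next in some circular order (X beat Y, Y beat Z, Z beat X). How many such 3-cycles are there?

Win totals: Meteors 4, Bears 1, Ravens 3, Kites 7, Rockets 1, Giants 4, Pumas 2, Marlins 6.
A team with w wins dominates both others in C(w,2) triples; summing gives 6 + 0 + 3 + 21 + 0 + 6 + 1 + 15 = 52 transitive triples.
Total triples C(8,3) = 56, so cyclic triples = 56 − 52 = 4.

4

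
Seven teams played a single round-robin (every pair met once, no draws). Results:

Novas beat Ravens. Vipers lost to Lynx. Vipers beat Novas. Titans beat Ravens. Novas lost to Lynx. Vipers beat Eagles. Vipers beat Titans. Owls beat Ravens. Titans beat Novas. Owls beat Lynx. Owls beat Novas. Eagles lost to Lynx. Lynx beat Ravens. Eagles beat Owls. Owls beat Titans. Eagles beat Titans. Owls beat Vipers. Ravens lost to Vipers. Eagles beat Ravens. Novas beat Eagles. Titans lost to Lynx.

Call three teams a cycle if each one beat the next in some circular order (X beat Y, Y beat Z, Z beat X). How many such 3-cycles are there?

Win totals: Lynx 5, Owls 5, Titans 2, Eagles 3, Vipers 4, Novas 2, Ravens 0.
A team with w wins dominates both others in C(w,2) triples; summing gives 10 + 10 + 1 + 3 + 6 + 1 + 0 = 31 transitive triples.
Total triples C(7,3) = 35, so cyclic triples = 35 − 31 = 4.

4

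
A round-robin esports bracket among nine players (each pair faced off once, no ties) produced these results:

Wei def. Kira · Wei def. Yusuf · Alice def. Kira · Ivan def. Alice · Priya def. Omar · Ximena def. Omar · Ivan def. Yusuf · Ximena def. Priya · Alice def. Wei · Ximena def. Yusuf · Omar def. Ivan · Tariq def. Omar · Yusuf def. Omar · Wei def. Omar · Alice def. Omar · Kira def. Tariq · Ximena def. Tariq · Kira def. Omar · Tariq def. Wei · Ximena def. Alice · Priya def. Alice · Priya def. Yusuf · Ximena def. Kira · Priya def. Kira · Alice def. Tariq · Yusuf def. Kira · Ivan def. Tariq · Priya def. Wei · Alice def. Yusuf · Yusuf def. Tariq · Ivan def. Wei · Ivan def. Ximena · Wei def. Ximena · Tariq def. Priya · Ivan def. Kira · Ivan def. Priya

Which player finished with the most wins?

Ivan

Win totals: Alice 5, Wei 4, Priya 5, Ximena 6, Kira 2, Yusuf 3, Omar 1, Tariq 3, Ivan 7.
Ivan leads with 7 wins (next highest: 6).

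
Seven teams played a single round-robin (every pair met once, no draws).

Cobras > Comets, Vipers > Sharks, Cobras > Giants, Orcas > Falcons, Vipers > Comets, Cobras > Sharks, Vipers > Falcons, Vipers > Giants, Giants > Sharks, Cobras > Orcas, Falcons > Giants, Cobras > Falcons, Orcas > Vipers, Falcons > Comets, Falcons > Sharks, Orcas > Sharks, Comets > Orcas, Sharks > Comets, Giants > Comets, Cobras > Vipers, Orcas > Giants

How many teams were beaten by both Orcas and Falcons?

Orcas beat: Giants, Falcons, Vipers, Sharks.
Falcons beat: Giants, Comets, Sharks.
Both beat: Giants, Sharks — 2.

2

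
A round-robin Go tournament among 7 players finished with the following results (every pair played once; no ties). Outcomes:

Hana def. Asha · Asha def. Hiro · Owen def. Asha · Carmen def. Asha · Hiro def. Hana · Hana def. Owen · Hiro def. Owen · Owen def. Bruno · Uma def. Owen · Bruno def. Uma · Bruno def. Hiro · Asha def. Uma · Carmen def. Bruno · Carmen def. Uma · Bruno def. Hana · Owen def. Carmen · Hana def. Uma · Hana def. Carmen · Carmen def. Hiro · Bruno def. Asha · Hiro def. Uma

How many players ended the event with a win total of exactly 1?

Win totals: Carmen 4, Hana 4, Uma 1, Bruno 4, Owen 3, Hiro 3, Asha 2.
Exactly 1: Uma — 1 player.

1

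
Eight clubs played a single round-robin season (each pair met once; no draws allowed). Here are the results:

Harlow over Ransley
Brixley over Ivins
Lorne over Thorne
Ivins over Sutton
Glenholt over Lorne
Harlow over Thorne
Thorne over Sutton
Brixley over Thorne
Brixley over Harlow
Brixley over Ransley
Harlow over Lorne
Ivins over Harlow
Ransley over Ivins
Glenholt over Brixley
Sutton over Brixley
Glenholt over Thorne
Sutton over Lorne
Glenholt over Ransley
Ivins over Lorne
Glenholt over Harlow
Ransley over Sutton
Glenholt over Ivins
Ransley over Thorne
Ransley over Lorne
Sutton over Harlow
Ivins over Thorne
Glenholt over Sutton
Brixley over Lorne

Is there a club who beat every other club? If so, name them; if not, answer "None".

Glenholt

Glenholt has 7 wins out of 7 opponents — a perfect record.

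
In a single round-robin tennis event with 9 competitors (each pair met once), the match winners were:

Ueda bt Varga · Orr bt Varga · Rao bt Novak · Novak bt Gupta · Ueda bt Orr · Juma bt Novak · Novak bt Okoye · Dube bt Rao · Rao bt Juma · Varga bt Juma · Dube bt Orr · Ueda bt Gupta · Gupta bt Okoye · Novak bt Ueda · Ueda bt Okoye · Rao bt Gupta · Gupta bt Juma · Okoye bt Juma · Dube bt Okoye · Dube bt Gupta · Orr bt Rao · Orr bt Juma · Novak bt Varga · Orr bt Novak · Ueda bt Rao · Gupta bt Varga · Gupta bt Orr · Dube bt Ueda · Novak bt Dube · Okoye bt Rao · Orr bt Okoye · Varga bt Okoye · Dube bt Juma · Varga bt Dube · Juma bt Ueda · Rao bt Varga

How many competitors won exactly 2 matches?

Win totals: Dube 6, Juma 2, Rao 4, Varga 3, Gupta 4, Okoye 2, Orr 5, Novak 5, Ueda 5.
Exactly 2: Juma, Okoye — 2 competitors.

2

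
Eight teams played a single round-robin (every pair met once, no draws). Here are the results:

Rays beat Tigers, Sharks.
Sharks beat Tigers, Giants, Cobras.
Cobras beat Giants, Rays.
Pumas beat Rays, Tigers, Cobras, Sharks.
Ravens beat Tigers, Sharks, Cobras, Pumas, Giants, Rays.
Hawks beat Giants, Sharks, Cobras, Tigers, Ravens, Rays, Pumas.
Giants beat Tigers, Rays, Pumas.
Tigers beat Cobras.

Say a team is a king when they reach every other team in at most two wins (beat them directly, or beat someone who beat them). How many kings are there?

Pumas cannot reach Hawks, Ravens in two steps.
Hawks reaches everyone (king).
Giants cannot reach Hawks, Ravens in two steps.
Sharks cannot reach Hawks, Ravens in two steps.
Rays cannot reach Pumas, Hawks, Ravens in two steps.
Tigers cannot reach Pumas, Hawks, Sharks, Ravens in two steps.
Ravens cannot reach Hawks in two steps.
Cobras cannot reach Hawks, Ravens in two steps.
Kings: Hawks — 1.

1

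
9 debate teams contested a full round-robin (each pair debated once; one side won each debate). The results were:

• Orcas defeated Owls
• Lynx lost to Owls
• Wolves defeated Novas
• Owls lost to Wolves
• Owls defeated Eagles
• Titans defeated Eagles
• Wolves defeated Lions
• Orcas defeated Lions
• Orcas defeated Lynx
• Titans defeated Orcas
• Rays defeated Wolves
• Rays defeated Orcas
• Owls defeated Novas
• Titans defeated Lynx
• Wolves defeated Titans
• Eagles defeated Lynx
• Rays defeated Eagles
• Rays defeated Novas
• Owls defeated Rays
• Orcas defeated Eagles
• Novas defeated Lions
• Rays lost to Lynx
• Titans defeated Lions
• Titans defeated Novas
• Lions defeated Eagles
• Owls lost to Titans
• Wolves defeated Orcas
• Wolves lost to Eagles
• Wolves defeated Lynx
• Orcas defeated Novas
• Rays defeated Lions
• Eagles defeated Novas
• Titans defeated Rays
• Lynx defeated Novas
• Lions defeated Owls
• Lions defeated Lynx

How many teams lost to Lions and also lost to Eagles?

Lions beat: Lynx, Eagles, Owls.
Eagles beat: Wolves, Novas, Lynx.
Both beat: Lynx — 1.

1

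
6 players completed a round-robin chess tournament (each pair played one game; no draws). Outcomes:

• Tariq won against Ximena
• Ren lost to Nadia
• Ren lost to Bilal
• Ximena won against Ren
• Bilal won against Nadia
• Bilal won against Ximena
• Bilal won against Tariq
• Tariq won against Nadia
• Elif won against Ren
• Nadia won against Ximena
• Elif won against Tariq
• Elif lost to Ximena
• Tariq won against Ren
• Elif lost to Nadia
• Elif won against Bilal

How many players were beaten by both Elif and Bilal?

Elif beat: Ren, Bilal, Tariq.
Bilal beat: Ren, Nadia, Tariq, Ximena.
Both beat: Ren, Tariq — 2.

2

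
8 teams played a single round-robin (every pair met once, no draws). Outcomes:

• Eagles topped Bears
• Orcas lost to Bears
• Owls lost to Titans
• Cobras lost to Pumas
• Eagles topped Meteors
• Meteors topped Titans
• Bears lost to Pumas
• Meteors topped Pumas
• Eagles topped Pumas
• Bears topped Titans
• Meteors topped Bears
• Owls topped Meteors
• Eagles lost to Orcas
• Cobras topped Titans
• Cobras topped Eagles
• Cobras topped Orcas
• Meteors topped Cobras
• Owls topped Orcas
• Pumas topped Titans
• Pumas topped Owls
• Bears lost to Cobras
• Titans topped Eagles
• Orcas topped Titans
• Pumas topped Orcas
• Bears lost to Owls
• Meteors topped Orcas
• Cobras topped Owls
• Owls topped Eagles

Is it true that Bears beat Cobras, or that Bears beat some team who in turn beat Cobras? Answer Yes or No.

No

Bears did not beat Cobras directly.
Bears beat Titans, Orcas, but each of them lost to Cobras. No two-step path.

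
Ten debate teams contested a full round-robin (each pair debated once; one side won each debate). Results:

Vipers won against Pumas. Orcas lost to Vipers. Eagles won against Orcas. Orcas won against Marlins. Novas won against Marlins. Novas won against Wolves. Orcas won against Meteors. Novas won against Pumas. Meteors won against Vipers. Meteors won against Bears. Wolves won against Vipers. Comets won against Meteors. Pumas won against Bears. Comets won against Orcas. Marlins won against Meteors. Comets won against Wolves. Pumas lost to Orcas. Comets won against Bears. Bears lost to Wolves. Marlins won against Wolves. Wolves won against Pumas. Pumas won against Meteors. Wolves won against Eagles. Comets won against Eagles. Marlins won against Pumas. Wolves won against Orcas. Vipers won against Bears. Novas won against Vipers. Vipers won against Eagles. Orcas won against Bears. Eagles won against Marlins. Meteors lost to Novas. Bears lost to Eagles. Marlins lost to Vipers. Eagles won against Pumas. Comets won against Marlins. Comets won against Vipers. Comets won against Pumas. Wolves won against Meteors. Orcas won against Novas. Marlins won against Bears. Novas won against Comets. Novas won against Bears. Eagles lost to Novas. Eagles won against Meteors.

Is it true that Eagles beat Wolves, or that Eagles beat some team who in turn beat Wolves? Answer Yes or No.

Eagles did not beat Wolves directly.
Eagles beat Pumas, Marlins, Bears, Meteors, Orcas. Of those, Marlins beat Wolves.

Yes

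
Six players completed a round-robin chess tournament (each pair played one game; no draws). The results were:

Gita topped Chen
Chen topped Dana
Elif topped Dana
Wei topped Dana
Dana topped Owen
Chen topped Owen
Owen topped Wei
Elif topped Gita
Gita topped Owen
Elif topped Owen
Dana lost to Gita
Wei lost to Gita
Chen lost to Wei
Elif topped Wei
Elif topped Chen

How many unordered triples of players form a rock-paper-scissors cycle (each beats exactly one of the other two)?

Of the C(6,3) = 20 triples, the cyclic ones are: {Chen, Wei, Owen}; {Wei, Dana, Owen}.
That is 2.

2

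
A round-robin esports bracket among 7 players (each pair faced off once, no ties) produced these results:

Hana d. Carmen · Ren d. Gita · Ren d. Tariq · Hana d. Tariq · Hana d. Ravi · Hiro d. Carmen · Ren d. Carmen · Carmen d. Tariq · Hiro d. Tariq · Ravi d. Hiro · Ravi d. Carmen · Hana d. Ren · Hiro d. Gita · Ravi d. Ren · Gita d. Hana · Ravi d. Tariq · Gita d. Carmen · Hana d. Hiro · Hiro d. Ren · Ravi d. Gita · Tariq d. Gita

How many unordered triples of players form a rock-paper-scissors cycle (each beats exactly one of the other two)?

Win totals: Hiro 4, Hana 5, Ravi 5, Ren 3, Gita 2, Tariq 1, Carmen 1.
A player with w wins dominates both others in C(w,2) triples; summing gives 6 + 10 + 10 + 3 + 1 + 0 + 0 = 30 transitive triples.
Total triples C(7,3) = 35, so cyclic triples = 35 − 30 = 5.

5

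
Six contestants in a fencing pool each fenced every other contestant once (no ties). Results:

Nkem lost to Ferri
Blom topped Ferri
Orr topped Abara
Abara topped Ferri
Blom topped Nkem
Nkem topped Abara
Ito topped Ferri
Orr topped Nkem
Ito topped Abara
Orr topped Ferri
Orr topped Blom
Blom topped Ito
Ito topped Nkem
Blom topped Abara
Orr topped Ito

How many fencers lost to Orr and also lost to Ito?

Orr beat: Ferri, Blom, Abara, Ito, Nkem.
Ito beat: Ferri, Abara, Nkem.
Both beat: Ferri, Abara, Nkem — 3.

3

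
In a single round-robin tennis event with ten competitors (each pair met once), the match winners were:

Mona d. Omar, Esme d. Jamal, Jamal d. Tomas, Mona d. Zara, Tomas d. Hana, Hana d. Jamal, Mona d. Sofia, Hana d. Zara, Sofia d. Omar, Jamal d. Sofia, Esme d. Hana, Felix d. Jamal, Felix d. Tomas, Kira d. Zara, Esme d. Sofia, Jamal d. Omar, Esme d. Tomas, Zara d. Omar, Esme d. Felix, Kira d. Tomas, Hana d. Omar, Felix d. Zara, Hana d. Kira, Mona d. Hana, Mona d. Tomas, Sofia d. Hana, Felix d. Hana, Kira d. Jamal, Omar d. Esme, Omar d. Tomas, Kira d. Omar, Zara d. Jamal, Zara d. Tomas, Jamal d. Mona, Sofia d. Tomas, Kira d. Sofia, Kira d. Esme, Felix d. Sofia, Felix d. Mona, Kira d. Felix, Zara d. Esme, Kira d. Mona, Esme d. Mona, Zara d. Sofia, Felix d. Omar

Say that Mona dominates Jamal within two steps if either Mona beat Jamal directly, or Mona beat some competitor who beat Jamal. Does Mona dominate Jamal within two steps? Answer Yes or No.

Yes

Mona did not beat Jamal directly.
Mona beat Omar, Sofia, Zara, Tomas, Hana. Of those, Zara beat Jamal.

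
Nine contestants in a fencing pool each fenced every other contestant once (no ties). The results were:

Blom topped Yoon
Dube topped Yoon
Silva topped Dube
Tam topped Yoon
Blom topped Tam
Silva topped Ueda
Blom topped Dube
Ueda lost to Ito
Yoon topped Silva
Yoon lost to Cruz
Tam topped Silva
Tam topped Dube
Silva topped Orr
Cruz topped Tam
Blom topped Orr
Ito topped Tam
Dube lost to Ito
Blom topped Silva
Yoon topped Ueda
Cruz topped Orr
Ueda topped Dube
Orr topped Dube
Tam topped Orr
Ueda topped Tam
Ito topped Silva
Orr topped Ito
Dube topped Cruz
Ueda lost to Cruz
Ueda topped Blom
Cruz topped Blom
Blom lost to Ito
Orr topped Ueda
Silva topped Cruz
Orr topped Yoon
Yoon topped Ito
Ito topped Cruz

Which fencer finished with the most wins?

Ito

Win totals: Dube 2, Blom 5, Tam 4, Orr 4, Ito 6, Silva 4, Cruz 5, Ueda 3, Yoon 3.
Ito leads with 6 wins (next highest: 5).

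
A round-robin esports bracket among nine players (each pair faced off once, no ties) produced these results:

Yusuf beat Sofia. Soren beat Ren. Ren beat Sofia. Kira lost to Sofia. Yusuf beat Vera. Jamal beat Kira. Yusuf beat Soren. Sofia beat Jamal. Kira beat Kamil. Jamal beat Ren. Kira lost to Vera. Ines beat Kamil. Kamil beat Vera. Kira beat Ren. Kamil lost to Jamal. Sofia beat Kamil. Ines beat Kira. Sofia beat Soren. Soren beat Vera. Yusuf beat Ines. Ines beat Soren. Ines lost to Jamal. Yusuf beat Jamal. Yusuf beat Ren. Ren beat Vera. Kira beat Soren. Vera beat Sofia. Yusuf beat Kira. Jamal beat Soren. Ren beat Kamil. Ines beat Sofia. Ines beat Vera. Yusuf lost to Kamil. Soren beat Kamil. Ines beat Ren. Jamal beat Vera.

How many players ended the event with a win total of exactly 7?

Win totals: Kira 3, Soren 3, Kamil 2, Vera 2, Yusuf 7, Jamal 6, Ines 6, Ren 3, Sofia 4.
Exactly 7: Yusuf — 1 player.

1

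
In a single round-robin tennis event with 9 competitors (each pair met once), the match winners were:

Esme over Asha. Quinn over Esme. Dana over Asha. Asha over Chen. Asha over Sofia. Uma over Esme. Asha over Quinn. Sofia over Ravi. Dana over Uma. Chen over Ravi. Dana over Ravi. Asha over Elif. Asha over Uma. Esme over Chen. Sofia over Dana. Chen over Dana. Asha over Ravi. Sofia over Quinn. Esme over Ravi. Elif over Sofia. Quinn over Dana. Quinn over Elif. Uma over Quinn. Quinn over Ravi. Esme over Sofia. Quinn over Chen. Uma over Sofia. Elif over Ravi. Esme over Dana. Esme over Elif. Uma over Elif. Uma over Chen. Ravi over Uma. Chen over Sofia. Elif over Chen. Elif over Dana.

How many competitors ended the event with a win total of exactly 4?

Win totals: Ravi 1, Elif 4, Chen 3, Asha 6, Quinn 5, Esme 6, Sofia 3, Dana 3, Uma 5.
Exactly 4: Elif — 1 competitor.

1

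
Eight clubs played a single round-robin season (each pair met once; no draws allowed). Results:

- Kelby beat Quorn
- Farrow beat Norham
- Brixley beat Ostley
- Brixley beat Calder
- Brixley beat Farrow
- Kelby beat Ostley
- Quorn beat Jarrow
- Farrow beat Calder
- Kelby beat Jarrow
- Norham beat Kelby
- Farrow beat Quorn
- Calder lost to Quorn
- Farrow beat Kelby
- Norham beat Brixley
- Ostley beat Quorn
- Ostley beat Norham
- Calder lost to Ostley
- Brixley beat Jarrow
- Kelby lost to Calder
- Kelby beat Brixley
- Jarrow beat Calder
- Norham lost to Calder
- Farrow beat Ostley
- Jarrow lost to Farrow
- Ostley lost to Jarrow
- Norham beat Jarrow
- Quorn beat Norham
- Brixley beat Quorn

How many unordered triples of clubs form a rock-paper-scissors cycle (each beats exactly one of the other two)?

14

Win totals: Ostley 3, Farrow 6, Kelby 4, Norham 3, Brixley 5, Jarrow 2, Calder 2, Quorn 3.
A club with w wins dominates both others in C(w,2) triples; summing gives 3 + 15 + 6 + 3 + 10 + 1 + 1 + 3 = 42 transitive triples.
Total triples C(8,3) = 56, so cyclic triples = 56 − 42 = 14.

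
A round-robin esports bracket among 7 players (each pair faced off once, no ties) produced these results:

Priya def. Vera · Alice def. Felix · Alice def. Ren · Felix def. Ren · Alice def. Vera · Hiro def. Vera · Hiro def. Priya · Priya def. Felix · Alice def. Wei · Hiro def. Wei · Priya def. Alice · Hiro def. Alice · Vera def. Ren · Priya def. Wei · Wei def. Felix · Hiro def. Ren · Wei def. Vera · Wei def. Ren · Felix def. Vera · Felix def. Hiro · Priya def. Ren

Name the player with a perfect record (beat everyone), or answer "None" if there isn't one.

None

Highest win total is Priya with 5 (out of 6 possible).
Priya lost to Hiro, so no player went undefeated.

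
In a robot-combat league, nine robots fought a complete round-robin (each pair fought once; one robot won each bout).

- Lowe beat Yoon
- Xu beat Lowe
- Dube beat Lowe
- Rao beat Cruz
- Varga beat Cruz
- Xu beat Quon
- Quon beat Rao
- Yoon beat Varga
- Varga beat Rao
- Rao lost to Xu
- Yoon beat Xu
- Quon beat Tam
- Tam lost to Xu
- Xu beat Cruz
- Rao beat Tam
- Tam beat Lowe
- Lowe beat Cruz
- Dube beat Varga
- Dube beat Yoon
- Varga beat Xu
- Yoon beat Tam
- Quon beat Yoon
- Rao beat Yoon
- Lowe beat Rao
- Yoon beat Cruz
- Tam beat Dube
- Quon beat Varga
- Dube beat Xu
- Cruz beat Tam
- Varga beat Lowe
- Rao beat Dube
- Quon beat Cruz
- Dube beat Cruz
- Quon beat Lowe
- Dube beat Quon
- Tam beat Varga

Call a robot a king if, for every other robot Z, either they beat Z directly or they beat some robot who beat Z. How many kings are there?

Dube reaches everyone (king).
Xu reaches everyone (king).
Lowe cannot reach Quon in two steps.
Rao reaches everyone (king).
Cruz cannot reach Xu, Rao, Yoon, Quon in two steps.
Yoon reaches everyone (king).
Quon reaches everyone (king).
Tam reaches everyone (king).
Varga reaches everyone (king).
Kings: Dube, Xu, Rao, Yoon, Quon, Tam, Varga — 7.

7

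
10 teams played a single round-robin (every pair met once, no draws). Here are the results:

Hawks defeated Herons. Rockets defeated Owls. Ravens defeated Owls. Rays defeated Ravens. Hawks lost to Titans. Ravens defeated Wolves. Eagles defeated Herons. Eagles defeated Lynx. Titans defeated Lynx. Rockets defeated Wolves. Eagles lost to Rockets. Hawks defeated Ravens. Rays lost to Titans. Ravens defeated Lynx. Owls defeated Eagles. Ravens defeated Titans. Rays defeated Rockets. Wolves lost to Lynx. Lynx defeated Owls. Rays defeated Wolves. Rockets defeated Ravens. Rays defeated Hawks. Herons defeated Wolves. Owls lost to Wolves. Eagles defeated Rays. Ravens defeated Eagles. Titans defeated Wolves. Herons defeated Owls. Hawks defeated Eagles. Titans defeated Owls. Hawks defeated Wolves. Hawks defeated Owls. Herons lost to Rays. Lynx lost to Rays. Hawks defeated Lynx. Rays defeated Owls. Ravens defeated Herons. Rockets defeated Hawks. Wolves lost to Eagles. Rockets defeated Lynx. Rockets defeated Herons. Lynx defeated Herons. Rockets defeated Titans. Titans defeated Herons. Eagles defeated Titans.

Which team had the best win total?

Win totals: Lynx 3, Rays 7, Eagles 5, Rockets 8, Titans 6, Hawks 6, Owls 1, Wolves 1, Herons 2, Ravens 6.
Rockets leads with 8 wins (next highest: 7).

Rockets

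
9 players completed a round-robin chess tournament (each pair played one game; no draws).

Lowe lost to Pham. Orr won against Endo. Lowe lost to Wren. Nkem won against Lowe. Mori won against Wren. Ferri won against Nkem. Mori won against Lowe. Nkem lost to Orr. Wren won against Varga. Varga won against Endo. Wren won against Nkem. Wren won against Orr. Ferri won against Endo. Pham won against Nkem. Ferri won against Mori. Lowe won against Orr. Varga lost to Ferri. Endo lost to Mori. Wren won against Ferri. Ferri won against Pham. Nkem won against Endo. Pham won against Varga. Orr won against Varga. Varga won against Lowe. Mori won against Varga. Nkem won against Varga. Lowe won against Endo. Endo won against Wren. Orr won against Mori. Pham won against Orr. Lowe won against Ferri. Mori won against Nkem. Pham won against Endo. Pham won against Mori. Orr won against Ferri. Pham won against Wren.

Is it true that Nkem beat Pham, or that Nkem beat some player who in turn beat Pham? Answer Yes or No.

No

Nkem did not beat Pham directly.
Nkem beat Endo, Lowe, Varga, but each of them lost to Pham. No two-step path.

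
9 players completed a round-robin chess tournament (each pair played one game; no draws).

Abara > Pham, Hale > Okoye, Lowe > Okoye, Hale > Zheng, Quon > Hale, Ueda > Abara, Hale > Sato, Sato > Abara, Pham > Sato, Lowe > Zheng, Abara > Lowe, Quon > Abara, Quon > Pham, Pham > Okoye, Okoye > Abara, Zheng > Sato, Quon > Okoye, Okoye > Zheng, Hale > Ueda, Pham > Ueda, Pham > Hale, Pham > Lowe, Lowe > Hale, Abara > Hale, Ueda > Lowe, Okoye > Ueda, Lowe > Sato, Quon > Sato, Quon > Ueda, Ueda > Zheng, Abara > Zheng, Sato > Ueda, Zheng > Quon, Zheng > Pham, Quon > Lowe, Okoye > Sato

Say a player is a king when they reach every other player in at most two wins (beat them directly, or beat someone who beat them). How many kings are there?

7

Abara reaches everyone (king).
Lowe reaches everyone (king).
Zheng reaches everyone (king).
Okoye reaches everyone (king).
Pham cannot reach Quon in two steps.
Sato cannot reach Okoye, Quon in two steps.
Ueda reaches everyone (king).
Quon reaches everyone (king).
Hale reaches everyone (king).
Kings: Abara, Lowe, Zheng, Okoye, Ueda, Quon, Hale — 7.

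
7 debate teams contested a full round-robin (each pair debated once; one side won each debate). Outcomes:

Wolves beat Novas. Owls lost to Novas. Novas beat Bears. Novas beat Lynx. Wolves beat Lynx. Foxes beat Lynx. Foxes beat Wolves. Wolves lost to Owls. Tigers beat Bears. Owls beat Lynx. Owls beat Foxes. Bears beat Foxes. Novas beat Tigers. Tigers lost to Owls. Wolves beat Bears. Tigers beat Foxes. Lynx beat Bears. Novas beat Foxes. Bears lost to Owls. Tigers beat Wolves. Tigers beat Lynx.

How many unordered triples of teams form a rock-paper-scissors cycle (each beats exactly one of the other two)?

Win totals: Owls 5, Bears 1, Foxes 2, Tigers 4, Novas 5, Wolves 3, Lynx 1.
A team with w wins dominates both others in C(w,2) triples; summing gives 10 + 0 + 1 + 6 + 10 + 3 + 0 = 30 transitive triples.
Total triples C(7,3) = 35, so cyclic triples = 35 − 30 = 5.

5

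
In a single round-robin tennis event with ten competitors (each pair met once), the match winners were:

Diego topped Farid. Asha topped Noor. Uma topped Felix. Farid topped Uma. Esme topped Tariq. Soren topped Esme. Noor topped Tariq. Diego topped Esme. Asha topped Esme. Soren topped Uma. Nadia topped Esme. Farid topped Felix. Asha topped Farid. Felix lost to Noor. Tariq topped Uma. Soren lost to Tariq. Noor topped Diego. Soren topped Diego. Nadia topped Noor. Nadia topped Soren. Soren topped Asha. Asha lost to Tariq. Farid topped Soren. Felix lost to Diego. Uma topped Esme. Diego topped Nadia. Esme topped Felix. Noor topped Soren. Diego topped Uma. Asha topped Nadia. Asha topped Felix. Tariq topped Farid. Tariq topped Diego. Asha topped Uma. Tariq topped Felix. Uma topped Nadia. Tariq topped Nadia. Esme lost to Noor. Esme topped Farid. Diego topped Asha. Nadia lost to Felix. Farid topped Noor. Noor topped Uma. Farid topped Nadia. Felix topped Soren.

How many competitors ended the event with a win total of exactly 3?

Win totals: Esme 3, Tariq 7, Noor 6, Diego 6, Soren 4, Uma 3, Felix 2, Asha 6, Nadia 3, Farid 5.
Exactly 3: Esme, Uma, Nadia — 3 competitors.

3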